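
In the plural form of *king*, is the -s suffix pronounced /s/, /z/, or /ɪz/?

The stem *king* ends in a voiced non-sibilant sound.
The plural suffix surfaces as /ɪz/ after sibilants, /s/ after other voiceless consonants, and /z/ after other voiced sounds.
So the plural -s on *king* is pronounced /z/.

/z/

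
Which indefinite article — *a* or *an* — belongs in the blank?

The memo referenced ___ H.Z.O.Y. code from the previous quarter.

an

The indefinite article is chosen by the initial *sound* of the following word, not its spelling.
The initialism *H.Z.O.Y.* is read letter by letter; the first letter, H, is pronounced /eɪtʃ/, which begins with a vowel sound.
So the article is *an*: The memo referenced an H.Z.O.Y. code from the previous quarter.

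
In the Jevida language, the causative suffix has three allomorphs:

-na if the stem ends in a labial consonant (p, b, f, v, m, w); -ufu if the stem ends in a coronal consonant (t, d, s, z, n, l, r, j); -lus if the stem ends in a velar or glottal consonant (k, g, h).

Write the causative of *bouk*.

bouklus

*bouk* — final consonant /k/ (velar/glottal) → -lus → *bouklus*.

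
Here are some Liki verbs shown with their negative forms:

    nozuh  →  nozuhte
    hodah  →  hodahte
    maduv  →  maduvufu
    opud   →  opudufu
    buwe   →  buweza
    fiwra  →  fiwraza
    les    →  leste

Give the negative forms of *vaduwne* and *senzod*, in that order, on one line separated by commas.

The suffix is conditioned by the final sound: -te when the stem ends in a voiceless consonant (*nozuh*, *hodah*, *les*); -ufu when the stem ends in a voiced consonant (*maduv*, *opud*); -za when the stem ends in a vowel (*buwe*, *fiwra*).
The final sound of *vaduwne* is /e/, which is a vowel, so the suffix is -za, giving *vaduwneza*.
Since the final sound of *senzod* is /d/ (a voiced consonant), it takes -ufu, giving *senzodufu*.

vaduwneza, senzodufu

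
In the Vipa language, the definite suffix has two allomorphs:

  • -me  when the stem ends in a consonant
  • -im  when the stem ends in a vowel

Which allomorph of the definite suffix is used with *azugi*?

-im

Since the final sound of *azugi* is /i/ (a vowel), it takes -im.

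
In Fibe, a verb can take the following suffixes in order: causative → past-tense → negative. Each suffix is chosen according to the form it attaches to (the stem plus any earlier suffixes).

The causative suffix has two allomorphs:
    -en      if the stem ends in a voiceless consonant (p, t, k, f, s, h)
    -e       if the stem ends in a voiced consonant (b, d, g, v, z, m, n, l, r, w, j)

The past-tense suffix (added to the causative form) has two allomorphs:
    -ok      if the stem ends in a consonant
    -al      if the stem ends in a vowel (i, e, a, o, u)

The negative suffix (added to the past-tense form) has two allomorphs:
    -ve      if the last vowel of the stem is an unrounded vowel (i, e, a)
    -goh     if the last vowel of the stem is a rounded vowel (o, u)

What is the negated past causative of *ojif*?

ojifenokgoh

*ojif* — final consonant /f/ (voiceless) → -en → *ojifen*.
Since the final sound of the causative form *ojifen* is /n/ (a consonant), it takes -ok, giving *ojifenok*.
The past-tense form *ojifenok*: last vowel = /o/, a rounded vowel → -goh → *ojifenokgoh*.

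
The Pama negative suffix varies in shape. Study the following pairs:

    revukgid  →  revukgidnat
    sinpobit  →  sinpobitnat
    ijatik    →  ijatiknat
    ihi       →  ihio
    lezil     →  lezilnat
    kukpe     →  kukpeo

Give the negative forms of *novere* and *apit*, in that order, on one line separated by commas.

The suffix is conditioned by the final sound: -nat when the stem ends in a consonant (*revukgid*, *sinpobit*, *ijatik*, *lezil*); -o when the stem ends in a vowel (*ihi*, *kukpe*).
The final sound of *novere* is /e/, which is a vowel, so the suffix is -o, giving *novereo*.
The final sound of *apit* is /t/, which is a consonant, so the suffix is -nat, giving *apitnat*.

novereo, apitnat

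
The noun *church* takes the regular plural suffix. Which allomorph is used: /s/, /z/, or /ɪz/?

The stem *church* ends in a sibilant (/s, z, ʃ, ʒ, tʃ, dʒ/).
The plural suffix surfaces as /ɪz/ after sibilants, /s/ after other voiceless consonants, and /z/ after other voiced sounds.
So the plural -s on *church* is pronounced /ɪz/.

/ɪz/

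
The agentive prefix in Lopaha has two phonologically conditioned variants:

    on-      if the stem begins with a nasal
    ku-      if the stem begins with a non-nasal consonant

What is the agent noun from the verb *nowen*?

Since the first consonant of *nowen* is /n/ (a nasal), it takes on-, giving *onnowen*.

onnowen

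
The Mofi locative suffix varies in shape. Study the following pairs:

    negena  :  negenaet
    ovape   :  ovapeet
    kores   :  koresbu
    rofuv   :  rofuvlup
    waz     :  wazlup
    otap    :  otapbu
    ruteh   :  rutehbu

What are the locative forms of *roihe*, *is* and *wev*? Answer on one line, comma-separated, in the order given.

roiheet, isbu, wevlup

The alternation tracks the final sound of the stem — -bu when the stem ends in a voiceless consonant (*kores*, *otap*, *ruteh*); -lup when the stem ends in a voiced consonant (*rofuv*, *waz*); -et when the stem ends in a vowel (*negena*, *ovape*).
*roihe* — final sound /e/ (a vowel) → -et → *roiheet*.
The final sound of *is* is /s/, which is a voiceless consonant, so the suffix is -bu, giving *isbu*.
*wev*: final sound = /v/, a voiced consonant → -lup → *wevlup*.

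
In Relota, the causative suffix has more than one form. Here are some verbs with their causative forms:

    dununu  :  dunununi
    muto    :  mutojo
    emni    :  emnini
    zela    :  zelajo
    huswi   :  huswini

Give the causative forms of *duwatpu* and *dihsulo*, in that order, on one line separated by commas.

duwatpuni, dihsulojo

The alternation tracks the last vowel of the stem — -ni when the last vowel of the stem is a high vowel (*dununu*, *emni*, *huswi*); -jo when the last vowel of the stem is a non-high vowel (*muto*, *zela*).
Since the last vowel of *duwatpu* is /u/ (a high vowel), it takes -ni, giving *duwatpuni*.
*dihsulo* — last vowel /o/ (a non-high vowel) → -jo → *dihsulojo*.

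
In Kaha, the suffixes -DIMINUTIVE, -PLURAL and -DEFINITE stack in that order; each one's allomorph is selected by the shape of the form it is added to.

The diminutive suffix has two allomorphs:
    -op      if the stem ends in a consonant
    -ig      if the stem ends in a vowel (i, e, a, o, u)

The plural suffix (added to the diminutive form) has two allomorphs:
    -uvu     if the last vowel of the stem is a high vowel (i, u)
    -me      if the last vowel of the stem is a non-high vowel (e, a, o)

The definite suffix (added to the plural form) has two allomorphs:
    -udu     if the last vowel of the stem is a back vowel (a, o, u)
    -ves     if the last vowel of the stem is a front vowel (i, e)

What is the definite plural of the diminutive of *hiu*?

*hiu*: final sound = /u/, a vowel → -ig → *hiuig*.
Since the last vowel of the diminutive form *hiuig* is /i/ (a high vowel), it takes -uvu, giving *hiuiguvu*.
The last vowel of the plural form *hiuiguvu* is /u/, which is a back vowel, so the definite suffix is -udu, giving *hiuiguvuudu*.

hiuiguvuudu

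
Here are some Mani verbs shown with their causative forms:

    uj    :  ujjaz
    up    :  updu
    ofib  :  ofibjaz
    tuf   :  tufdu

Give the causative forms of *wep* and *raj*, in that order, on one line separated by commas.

wepdu, rajjaz

Looking at the final consonant of each stem: -du when the stem ends in a voiceless consonant (*up*, *tuf*); -jaz when the stem ends in a voiced consonant (*uj*, *ofib*).
Since the final consonant of *wep* is /p/ (voiceless), it takes -du, giving *wepdu*.
*raj*: final consonant = /j/, voiced → -jaz → *rajjaz*.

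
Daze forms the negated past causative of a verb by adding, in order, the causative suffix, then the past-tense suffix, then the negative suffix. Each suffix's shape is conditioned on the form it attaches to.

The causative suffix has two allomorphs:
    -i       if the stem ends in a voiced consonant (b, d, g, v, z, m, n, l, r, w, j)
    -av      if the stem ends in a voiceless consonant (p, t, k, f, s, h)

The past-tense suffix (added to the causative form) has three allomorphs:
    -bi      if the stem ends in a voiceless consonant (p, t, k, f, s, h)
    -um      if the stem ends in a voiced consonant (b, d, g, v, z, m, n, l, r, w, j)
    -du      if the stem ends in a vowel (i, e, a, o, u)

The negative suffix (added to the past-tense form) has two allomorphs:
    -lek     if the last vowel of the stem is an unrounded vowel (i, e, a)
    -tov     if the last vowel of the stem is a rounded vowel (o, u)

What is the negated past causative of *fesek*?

fesekavumtov

*fesek*: final consonant = /k/, voiceless → -av → *fesekav*.
Since the final sound of the causative form *fesekav* is /v/ (a voiced consonant), it takes -um, giving *fesekavum*.
The past-tense form *fesekavum*: last vowel = /u/, a rounded vowel → -tov → *fesekavumtov*.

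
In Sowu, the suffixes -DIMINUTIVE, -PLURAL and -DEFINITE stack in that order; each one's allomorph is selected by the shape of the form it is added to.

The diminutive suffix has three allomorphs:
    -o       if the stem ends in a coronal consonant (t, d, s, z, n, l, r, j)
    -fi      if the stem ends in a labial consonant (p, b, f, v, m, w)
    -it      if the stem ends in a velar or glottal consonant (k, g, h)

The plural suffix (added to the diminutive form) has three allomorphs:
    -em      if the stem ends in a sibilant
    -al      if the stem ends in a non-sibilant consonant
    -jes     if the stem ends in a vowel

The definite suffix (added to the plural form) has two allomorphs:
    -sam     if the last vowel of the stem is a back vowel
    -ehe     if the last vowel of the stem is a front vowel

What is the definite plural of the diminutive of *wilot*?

*wilot* — final consonant /t/ (coronal) → -o → *wiloto*.
The diminutive form *wiloto*: final sound = /o/, a vowel → -jes → *wilotojes*.
Since the last vowel of the plural form *wilotojes* is /e/ (a front vowel), it takes -ehe, giving *wilotojesehe*.

wilotojesehe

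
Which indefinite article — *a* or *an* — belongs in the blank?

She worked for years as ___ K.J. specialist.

a

The indefinite article is chosen by the initial *sound* of the following word, not its spelling.
The initialism *K.J.* is read letter by letter; the first letter, K, is pronounced /keɪ/, which begins with a consonant sound.
So the article is *a*: She worked for years as a K.J. specialist.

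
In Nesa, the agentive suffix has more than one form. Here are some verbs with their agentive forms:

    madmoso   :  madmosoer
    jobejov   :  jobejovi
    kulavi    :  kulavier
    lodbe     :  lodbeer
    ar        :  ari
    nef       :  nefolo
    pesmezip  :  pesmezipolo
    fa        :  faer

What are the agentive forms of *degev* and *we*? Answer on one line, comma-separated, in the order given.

Looking at the final sound of each stem: -olo when the stem ends in a voiceless consonant (*nef*, *pesmezip*); -i when the stem ends in a voiced consonant (*jobejov*, *ar*); -er when the stem ends in a vowel (*madmoso*, *kulavi*, *lodbe*, *fa*).
*degev*: final sound = /v/, a voiced consonant → -i → *degevi*.
*we*: final sound = /e/, a vowel → -er → *weer*.

degevi, weer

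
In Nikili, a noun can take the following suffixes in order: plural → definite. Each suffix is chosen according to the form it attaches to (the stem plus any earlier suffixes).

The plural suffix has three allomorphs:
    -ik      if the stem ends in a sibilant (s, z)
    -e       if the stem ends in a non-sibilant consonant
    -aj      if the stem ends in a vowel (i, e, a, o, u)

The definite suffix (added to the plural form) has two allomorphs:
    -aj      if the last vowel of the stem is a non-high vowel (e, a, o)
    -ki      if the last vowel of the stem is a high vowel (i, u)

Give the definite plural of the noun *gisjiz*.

Since the final sound of *gisjiz* is /z/ (a sibilant), it takes -ik, giving *gisjizik*.
The plural form *gisjizik* — last vowel /i/ (a high vowel) → -ki → *gisjizikki*.

gisjizikki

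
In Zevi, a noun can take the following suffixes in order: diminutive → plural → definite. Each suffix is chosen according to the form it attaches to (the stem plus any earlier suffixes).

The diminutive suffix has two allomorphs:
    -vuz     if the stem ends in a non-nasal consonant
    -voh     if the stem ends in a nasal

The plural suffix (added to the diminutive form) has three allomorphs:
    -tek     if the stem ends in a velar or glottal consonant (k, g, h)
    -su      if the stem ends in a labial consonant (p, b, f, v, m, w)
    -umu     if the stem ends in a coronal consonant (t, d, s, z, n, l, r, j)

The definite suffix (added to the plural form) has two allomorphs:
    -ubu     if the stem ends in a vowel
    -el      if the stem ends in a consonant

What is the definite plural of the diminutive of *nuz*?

nuzvuzumuubu

Since the final consonant of *nuz* is /z/ (non-nasal), it takes -vuz, giving *nuzvuz*.
The final consonant of the diminutive form *nuzvuz* is /z/, which is coronal, so the plural suffix is -umu, giving *nuzvuzumu*.
The plural form *nuzvuzumu* — final sound /u/ (a vowel) → -ubu → *nuzvuzumuubu*.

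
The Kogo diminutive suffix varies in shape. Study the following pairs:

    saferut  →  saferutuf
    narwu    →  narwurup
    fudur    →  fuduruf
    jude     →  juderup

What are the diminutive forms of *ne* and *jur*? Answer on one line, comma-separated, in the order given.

Looking at the final sound of each stem: -uf when the stem ends in a consonant (*saferut*, *fudur*); -rup when the stem ends in a vowel (*narwu*, *jude*).
*ne*: final sound = /e/, a vowel → -rup → *nerup*.
Since the final sound of *jur* is /r/ (a consonant), it takes -uf, giving *juruf*.

nerup, juruf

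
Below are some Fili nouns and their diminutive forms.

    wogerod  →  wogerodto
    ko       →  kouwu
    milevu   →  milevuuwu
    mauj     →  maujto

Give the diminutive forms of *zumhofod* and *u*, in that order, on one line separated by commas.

The pattern is consonant vs. vowel: -to when the stem ends in a consonant (*wogerod*, *mauj*); -uwu when the stem ends in a vowel (*ko*, *milevu*).
*zumhofod* — final sound /d/ (a consonant) → -to → *zumhofodto*.
The final sound of *u* is /u/, which is a vowel, so the suffix is -uwu, giving *uuwu*.

zumhofodto, uuwu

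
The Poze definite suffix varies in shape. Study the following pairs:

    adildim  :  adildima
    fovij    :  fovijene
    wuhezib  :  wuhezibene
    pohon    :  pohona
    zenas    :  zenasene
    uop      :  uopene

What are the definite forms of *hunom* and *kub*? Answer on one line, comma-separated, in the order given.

hunoma, kubene

The suffix is conditioned by the final consonant: -a when the stem ends in a nasal (*adildim*, *pohon*); -ene when the stem ends in a non-nasal consonant (*fovij*, *wuhezib*, *zenas*, *uop*).
Since the final consonant of *hunom* is /m/ (a nasal), it takes -a, giving *hunoma*.
*kub*: final consonant = /b/, non-nasal → -ene → *kubene*.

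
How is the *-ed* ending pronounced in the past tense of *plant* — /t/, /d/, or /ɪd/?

/ɪd/

The stem *plant* ends in /t/ or /d/.
The -ed suffix is realized as /ɪd/ after /t, d/; as /t/ after other voiceless consonants; and as /d/ after other voiced sounds.
So -ed on *plant* is pronounced /ɪd/.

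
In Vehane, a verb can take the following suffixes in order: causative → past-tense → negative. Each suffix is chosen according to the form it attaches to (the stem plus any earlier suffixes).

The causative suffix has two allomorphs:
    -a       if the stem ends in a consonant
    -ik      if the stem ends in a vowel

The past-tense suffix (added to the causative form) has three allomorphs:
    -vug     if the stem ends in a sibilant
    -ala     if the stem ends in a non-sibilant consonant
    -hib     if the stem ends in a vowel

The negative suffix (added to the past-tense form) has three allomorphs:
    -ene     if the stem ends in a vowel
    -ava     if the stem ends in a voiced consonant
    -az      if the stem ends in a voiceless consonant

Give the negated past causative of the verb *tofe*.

The final sound of *tofe* is /e/, which is a vowel, so the causative suffix is -ik, giving *tofeik*.
The causative form *tofeik*: final sound = /k/, a non-sibilant consonant → -ala → *tofeikala*.
The final sound of the past-tense form *tofeikala* is /a/, which is a vowel, so the negative suffix is -ene, giving *tofeikalaene*.

tofeikalaene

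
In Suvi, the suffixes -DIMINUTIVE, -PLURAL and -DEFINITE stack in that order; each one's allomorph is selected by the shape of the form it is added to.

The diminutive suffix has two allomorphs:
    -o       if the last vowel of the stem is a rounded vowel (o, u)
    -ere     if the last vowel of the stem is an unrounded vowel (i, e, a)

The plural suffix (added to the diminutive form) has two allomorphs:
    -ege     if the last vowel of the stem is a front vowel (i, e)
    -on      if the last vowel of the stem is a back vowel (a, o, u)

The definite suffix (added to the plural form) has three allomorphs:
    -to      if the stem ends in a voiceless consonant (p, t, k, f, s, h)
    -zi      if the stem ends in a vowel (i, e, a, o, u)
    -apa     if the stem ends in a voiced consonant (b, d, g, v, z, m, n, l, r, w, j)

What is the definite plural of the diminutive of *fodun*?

fodunoonapa

*fodun* — last vowel /u/ (a rounded vowel) → -o → *foduno*.
The diminutive form *foduno* — last vowel /o/ (a back vowel) → -on → *fodunoon*.
The plural form *fodunoon*: final sound = /n/, a voiced consonant → -apa → *fodunoonapa*.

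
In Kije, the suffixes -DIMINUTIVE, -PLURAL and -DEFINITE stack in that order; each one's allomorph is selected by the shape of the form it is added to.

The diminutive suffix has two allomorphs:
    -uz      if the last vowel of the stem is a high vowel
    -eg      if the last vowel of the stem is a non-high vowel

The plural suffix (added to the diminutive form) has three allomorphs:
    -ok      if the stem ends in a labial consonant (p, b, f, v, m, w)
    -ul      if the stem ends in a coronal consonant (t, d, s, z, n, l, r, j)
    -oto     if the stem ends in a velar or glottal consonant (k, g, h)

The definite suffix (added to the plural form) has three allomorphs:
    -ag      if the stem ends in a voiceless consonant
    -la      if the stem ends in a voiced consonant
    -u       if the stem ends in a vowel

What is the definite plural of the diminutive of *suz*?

*suz*: last vowel = /u/, a high vowel → -uz → *suzuz*.
The diminutive form *suzuz*: final consonant = /z/, coronal → -ul → *suzuzul*.
The final sound of the plural form *suzuzul* is /l/, which is a voiced consonant, so the definite suffix is -la, giving *suzuzulla*.

suzuzulla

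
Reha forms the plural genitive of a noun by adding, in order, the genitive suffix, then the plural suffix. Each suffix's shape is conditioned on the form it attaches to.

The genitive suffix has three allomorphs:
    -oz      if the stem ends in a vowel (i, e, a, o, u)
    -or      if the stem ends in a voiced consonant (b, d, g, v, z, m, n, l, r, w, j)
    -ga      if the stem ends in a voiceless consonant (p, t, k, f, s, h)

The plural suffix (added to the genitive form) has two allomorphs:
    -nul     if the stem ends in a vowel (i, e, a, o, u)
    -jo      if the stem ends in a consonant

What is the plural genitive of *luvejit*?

luvejitganul

*luvejit* — final sound /t/ (a voiceless consonant) → -ga → *luvejitga*.
The final sound of the genitive form *luvejitga* is /a/, which is a vowel, so the plural suffix is -nul, giving *luvejitganul*.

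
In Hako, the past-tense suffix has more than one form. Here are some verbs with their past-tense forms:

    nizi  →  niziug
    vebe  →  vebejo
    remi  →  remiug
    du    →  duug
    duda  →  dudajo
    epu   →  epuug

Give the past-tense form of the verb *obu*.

The alternation tracks the last vowel of the stem — -ug when the last vowel of the stem is a high vowel (*nizi*, *remi*, *du*, *epu*); -jo when the last vowel of the stem is a non-high vowel (*vebe*, *duda*).
*obu* — last vowel /u/ (a high vowel) → -ug → *obuug*.

obuug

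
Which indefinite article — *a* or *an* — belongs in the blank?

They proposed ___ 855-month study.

an

The indefinite article is chosen by the initial *sound* of the following word, not its spelling.
The number *855* is spoken "eight hundred …", beginning with /eɪt/ — a vowel sound.
So the article is *an*: They proposed an 855-month study.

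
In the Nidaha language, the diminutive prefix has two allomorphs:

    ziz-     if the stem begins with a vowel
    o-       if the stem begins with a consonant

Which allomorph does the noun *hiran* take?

o-

*hiran* — first sound /h/ (a consonant) → o-.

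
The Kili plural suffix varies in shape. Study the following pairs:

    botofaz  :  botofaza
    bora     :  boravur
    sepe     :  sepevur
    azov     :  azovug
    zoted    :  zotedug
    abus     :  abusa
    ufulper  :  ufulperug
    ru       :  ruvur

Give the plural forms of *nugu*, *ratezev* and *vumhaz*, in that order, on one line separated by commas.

The suffix is conditioned by the final sound: -a when the stem ends in a sibilant (*botofaz*, *abus*); -ug when the stem ends in a non-sibilant consonant (*azov*, *zoted*, *ufulper*); -vur when the stem ends in a vowel (*bora*, *sepe*, *ru*).
The final sound of *nugu* is /u/, which is a vowel, so the suffix is -vur, giving *nuguvur*.
*ratezev* — final sound /v/ (a non-sibilant consonant) → -ug → *ratezevug*.
The final sound of *vumhaz* is /z/, which is a sibilant, so the suffix is -a, giving *vumhaza*.

nuguvur, ratezevug, vumhaza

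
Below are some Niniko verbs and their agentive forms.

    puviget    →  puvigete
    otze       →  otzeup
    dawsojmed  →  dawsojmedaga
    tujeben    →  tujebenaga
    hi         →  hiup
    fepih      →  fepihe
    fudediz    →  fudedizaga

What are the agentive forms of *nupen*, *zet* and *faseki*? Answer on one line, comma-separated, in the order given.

Looking at the final sound of each stem: -e when the stem ends in a voiceless consonant (*puviget*, *fepih*); -aga when the stem ends in a voiced consonant (*dawsojmed*, *tujeben*, *fudediz*); -up when the stem ends in a vowel (*otze*, *hi*).
*nupen* — final sound /n/ (a voiced consonant) → -aga → *nupenaga*.
*zet*: final sound = /t/, a voiceless consonant → -e → *zete*.
*faseki* — final sound /i/ (a vowel) → -up → *fasekiup*.

nupenaga, zete, fasekiup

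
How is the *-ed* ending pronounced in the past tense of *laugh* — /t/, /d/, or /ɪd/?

/t/

The stem *laugh* ends in a voiceless consonant other than /t/.
The -ed suffix is realized as /ɪd/ after /t, d/; as /t/ after other voiceless consonants; and as /d/ after other voiced sounds.
So -ed on *laugh* is pronounced /t/.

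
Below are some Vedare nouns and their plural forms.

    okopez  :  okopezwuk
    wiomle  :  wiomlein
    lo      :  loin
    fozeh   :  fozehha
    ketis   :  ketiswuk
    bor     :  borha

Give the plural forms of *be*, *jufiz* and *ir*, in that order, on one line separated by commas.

Looking at the final sound of each stem: -wuk when the stem ends in a sibilant (*okopez*, *ketis*); -ha when the stem ends in a non-sibilant consonant (*fozeh*, *bor*); -in when the stem ends in a vowel (*wiomle*, *lo*).
*be* — final sound /e/ (a vowel) → -in → *bein*.
*jufiz* — final sound /z/ (a sibilant) → -wuk → *jufizwuk*.
*ir*: final sound = /r/, a non-sibilant consonant → -ha → *irha*.

bein, jufizwuk, irha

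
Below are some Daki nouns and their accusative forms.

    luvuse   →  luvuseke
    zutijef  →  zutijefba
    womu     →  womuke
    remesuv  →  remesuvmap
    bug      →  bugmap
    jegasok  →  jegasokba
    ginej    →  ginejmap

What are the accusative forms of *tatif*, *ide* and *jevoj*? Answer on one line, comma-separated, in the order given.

tatifba, ideke, jevojmap

The pattern is voicing of the final sound: -ba when the stem ends in a voiceless consonant (*zutijef*, *jegasok*); -map when the stem ends in a voiced consonant (*remesuv*, *bug*, *ginej*); -ke when the stem ends in a vowel (*luvuse*, *womu*).
Since the final sound of *tatif* is /f/ (a voiceless consonant), it takes -ba, giving *tatifba*.
*ide*: final sound = /e/, a vowel → -ke → *ideke*.
*jevoj* — final sound /j/ (a voiced consonant) → -map → *jevojmap*.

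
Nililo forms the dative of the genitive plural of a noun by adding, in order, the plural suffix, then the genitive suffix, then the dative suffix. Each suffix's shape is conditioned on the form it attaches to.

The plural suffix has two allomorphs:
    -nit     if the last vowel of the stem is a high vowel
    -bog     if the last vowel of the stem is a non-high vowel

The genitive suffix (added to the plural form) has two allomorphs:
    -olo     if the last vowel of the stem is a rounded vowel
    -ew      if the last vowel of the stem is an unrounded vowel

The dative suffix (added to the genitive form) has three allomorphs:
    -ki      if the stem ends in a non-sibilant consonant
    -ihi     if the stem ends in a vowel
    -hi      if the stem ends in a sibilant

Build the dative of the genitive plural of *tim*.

timnitewki

The last vowel of *tim* is /i/, which is a high vowel, so the plural suffix is -nit, giving *timnit*.
The plural form *timnit* — last vowel /i/ (an unrounded vowel) → -ew → *timnitew*.
The genitive form *timnitew*: final sound = /w/, a non-sibilant consonant → -ki → *timnitewki*.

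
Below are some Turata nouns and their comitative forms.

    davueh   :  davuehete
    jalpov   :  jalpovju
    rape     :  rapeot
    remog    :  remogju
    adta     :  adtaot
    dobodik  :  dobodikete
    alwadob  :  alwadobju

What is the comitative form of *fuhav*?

Looking at the final sound of each stem: -ete when the stem ends in a voiceless consonant (*davueh*, *dobodik*); -ju when the stem ends in a voiced consonant (*jalpov*, *remog*, *alwadob*); -ot when the stem ends in a vowel (*rape*, *adta*).
*fuhav* — final sound /v/ (a voiced consonant) → -ju → *fuhavju*.

fuhavju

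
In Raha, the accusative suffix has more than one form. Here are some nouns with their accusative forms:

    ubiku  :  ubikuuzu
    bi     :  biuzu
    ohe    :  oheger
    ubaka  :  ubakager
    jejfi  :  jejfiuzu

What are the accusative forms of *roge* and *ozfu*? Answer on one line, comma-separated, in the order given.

rogeger, ozfuuzu

The pattern is height harmony: -uzu when the last vowel of the stem is a high vowel (*ubiku*, *bi*, *jejfi*); -ger when the last vowel of the stem is a non-high vowel (*ohe*, *ubaka*).
*roge* — last vowel /e/ (a non-high vowel) → -ger → *rogeger*.
Since the last vowel of *ozfu* is /u/ (a high vowel), it takes -uzu, giving *ozfuuzu*.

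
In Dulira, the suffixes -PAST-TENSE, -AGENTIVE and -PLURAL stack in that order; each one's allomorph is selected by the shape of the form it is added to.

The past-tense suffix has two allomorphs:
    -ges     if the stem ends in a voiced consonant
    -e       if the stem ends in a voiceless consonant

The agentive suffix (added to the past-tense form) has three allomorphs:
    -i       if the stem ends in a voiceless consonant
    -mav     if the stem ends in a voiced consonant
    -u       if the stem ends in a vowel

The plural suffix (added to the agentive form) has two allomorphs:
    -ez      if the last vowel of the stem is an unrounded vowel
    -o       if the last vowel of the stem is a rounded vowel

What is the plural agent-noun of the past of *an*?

Since the final consonant of *an* is /n/ (voiced), it takes -ges, giving *anges*.
Since the final sound of the past-tense form *anges* is /s/ (a voiceless consonant), it takes -i, giving *angesi*.
The last vowel of the agentive form *angesi* is /i/, which is an unrounded vowel, so the plural suffix is -ez, giving *angesiez*.

angesiez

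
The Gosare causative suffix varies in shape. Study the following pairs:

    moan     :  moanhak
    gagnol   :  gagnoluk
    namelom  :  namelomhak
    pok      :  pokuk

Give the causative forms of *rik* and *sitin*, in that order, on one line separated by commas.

rikuk, sitinhak

The suffix is conditioned by the final consonant: -hak when the stem ends in a nasal (*moan*, *namelom*); -uk when the stem ends in a non-nasal consonant (*gagnol*, *pok*).
*rik* — final consonant /k/ (non-nasal) → -uk → *rikuk*.
The final consonant of *sitin* is /n/, which is a nasal, so the suffix is -hak, giving *sitinhak*.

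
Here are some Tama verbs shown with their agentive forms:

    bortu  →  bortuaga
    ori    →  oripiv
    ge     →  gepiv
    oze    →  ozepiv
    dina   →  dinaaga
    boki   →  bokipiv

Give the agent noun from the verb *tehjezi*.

tehjezipiv

The alternation tracks the last vowel of the stem — -piv when the last vowel of the stem is a front vowel (*ori*, *ge*, *oze*, *boki*); -aga when the last vowel of the stem is a back vowel (*bortu*, *dina*).
*tehjezi* — last vowel /i/ (a front vowel) → -piv → *tehjezipiv*.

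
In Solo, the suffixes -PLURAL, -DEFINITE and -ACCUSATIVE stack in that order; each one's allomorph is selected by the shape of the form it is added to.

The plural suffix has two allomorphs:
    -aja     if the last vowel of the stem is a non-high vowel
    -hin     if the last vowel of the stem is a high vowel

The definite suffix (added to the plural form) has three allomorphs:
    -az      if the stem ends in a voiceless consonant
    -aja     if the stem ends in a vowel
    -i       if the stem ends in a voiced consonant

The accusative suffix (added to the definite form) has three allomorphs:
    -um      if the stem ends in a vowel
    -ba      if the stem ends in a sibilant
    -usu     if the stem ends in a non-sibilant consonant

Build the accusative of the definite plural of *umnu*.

umnuhinium

Since the last vowel of *umnu* is /u/ (a high vowel), it takes -hin, giving *umnuhin*.
The plural form *umnuhin* — final sound /n/ (a voiced consonant) → -i → *umnuhini*.
Since the final sound of the definite form *umnuhini* is /i/ (a vowel), it takes -um, giving *umnuhinium*.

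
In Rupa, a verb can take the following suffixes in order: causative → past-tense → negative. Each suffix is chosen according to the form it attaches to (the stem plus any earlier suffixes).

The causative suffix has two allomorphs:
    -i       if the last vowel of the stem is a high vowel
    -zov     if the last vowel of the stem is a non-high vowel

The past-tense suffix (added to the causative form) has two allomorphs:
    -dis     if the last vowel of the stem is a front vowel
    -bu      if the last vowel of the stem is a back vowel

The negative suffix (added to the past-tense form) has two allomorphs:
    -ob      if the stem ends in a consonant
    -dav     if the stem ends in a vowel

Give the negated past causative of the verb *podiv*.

*podiv*: last vowel = /i/, a high vowel → -i → *podivi*.
Since the last vowel of the causative form *podivi* is /i/ (a front vowel), it takes -dis, giving *podividis*.
Since the final sound of the past-tense form *podividis* is /s/ (a consonant), it takes -ob, giving *podividisob*.

podividisob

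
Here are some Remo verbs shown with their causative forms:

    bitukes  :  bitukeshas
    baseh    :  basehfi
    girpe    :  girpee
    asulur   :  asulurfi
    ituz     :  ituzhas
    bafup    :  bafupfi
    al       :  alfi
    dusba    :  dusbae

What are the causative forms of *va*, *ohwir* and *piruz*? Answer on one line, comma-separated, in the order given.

vae, ohwirfi, piruzhas

The alternation tracks the final sound of the stem — -has when the stem ends in a sibilant (*bitukes*, *ituz*); -fi when the stem ends in a non-sibilant consonant (*baseh*, *asulur*, *bafup*, *al*); -e when the stem ends in a vowel (*girpe*, *dusba*).
Since the final sound of *va* is /a/ (a vowel), it takes -e, giving *vae*.
Since the final sound of *ohwir* is /r/ (a non-sibilant consonant), it takes -fi, giving *ohwirfi*.
Since the final sound of *piruz* is /z/ (a sibilant), it takes -has, giving *piruzhas*.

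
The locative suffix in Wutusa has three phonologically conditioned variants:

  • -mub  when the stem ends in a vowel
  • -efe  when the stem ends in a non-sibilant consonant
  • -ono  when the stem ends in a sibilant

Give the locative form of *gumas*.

Since the final sound of *gumas* is /s/ (a sibilant), it takes -ono, giving *gumasono*.

gumasono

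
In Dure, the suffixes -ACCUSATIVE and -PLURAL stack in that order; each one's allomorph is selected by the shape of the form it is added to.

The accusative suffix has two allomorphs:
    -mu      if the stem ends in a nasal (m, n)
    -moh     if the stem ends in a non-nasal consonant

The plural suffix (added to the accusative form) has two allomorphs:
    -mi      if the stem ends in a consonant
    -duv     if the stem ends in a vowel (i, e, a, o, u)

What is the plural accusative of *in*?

Since the final consonant of *in* is /n/ (a nasal), it takes -mu, giving *inmu*.
The accusative form *inmu* — final sound /u/ (a vowel) → -duv → *inmuduv*.

inmuduv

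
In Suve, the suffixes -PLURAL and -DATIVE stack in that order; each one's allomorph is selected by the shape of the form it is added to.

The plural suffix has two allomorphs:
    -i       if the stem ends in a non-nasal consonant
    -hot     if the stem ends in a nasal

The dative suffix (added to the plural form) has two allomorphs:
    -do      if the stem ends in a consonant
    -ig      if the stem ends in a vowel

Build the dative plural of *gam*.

Since the final consonant of *gam* is /m/ (a nasal), it takes -hot, giving *gamhot*.
Since the final sound of the plural form *gamhot* is /t/ (a consonant), it takes -do, giving *gamhotdo*.

gamhotdo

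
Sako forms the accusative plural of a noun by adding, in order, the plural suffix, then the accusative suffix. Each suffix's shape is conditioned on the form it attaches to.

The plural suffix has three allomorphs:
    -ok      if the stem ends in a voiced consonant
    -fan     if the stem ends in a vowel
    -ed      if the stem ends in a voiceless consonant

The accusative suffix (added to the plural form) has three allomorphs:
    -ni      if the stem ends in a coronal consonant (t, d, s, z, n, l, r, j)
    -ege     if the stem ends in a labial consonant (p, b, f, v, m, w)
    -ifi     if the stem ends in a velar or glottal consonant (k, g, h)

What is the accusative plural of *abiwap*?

*abiwap*: final sound = /p/, a voiceless consonant → -ed → *abiwaped*.
The final consonant of the plural form *abiwaped* is /d/, which is coronal, so the accusative suffix is -ni, giving *abiwapedni*.

abiwapedni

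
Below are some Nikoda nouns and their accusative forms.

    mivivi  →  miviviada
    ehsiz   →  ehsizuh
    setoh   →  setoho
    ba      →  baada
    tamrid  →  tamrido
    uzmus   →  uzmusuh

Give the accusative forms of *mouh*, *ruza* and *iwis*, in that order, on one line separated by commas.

mouho, ruzaada, iwisuh

The pattern is sibilance of the final sound: -uh when the stem ends in a sibilant (*ehsiz*, *uzmus*); -o when the stem ends in a non-sibilant consonant (*setoh*, *tamrid*); -ada when the stem ends in a vowel (*mivivi*, *ba*).
Since the final sound of *mouh* is /h/ (a non-sibilant consonant), it takes -o, giving *mouho*.
The final sound of *ruza* is /a/, which is a vowel, so the suffix is -ada, giving *ruzaada*.
The final sound of *iwis* is /s/, which is a sibilant, so the suffix is -uh, giving *iwisuh*.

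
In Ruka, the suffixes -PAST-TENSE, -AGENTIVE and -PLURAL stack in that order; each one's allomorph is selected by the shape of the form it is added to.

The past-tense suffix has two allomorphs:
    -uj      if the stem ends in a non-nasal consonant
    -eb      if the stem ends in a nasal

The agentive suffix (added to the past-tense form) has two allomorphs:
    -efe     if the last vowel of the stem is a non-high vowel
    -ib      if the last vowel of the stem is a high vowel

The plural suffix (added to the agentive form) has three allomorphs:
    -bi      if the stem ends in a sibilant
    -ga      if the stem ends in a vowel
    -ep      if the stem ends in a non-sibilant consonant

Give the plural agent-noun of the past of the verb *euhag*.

Since the final consonant of *euhag* is /g/ (non-nasal), it takes -uj, giving *euhaguj*.
Since the last vowel of the past-tense form *euhaguj* is /u/ (a high vowel), it takes -ib, giving *euhagujib*.
The final sound of the agentive form *euhagujib* is /b/, which is a non-sibilant consonant, so the plural suffix is -ep, giving *euhagujibep*.

euhagujibep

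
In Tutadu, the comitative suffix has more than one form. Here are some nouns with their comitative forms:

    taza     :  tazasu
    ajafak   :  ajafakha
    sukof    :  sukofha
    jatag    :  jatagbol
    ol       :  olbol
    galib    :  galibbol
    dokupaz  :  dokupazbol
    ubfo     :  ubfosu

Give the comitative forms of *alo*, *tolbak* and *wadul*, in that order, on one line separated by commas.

The pattern is voicing of the final sound: -ha when the stem ends in a voiceless consonant (*ajafak*, *sukof*); -bol when the stem ends in a voiced consonant (*jatag*, *ol*, *galib*, *dokupaz*); -su when the stem ends in a vowel (*taza*, *ubfo*).
Since the final sound of *alo* is /o/ (a vowel), it takes -su, giving *alosu*.
*tolbak*: final sound = /k/, a voiceless consonant → -ha → *tolbakha*.
*wadul* — final sound /l/ (a voiced consonant) → -bol → *wadulbol*.

alosu, tolbakha, wadulbol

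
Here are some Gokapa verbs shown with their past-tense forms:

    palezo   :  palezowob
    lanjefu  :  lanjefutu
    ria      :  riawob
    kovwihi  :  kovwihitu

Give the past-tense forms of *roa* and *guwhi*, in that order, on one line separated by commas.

The suffix is conditioned by the last vowel: -tu when the last vowel of the stem is a high vowel (*lanjefu*, *kovwihi*); -wob when the last vowel of the stem is a non-high vowel (*palezo*, *ria*).
*roa*: last vowel = /a/, a non-high vowel → -wob → *roawob*.
The last vowel of *guwhi* is /i/, which is a high vowel, so the suffix is -tu, giving *guwhitu*.

roawob, guwhitu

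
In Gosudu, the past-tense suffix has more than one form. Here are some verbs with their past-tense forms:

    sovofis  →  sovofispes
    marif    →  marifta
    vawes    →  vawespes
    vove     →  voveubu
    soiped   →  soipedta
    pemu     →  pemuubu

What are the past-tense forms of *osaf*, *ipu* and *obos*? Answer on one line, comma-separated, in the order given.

The pattern is sibilance of the final sound: -pes when the stem ends in a sibilant (*sovofis*, *vawes*); -ta when the stem ends in a non-sibilant consonant (*marif*, *soiped*); -ubu when the stem ends in a vowel (*vove*, *pemu*).
The final sound of *osaf* is /f/, which is a non-sibilant consonant, so the suffix is -ta, giving *osafta*.
The final sound of *ipu* is /u/, which is a vowel, so the suffix is -ubu, giving *ipuubu*.
The final sound of *obos* is /s/, which is a sibilant, so the suffix is -pes, giving *obospes*.

osafta, ipuubu, obospes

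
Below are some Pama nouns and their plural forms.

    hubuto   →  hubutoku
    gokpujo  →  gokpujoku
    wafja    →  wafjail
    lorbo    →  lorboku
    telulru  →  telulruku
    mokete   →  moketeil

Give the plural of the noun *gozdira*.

The alternation tracks the last vowel of the stem — -ku when the last vowel of the stem is a rounded vowel (*hubuto*, *gokpujo*, *lorbo*, *telulru*); -il when the last vowel of the stem is an unrounded vowel (*wafja*, *mokete*).
Since the last vowel of *gozdira* is /a/ (an unrounded vowel), it takes -il, giving *gozdirail*.

gozdirail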